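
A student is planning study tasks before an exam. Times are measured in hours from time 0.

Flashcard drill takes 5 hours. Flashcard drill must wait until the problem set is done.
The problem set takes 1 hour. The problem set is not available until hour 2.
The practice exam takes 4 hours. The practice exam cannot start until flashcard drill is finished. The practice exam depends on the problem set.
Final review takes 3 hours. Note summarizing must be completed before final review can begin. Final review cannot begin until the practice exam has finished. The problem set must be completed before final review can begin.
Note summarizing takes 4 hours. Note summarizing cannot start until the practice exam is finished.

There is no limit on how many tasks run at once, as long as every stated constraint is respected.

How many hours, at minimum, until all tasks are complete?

19

After its own release at hour 2, the problem set can start at hour 2 and finishes at hour 3.
Flashcard drill waits on the problem set (finishes hour 3), so it starts at hour 3 and finishes at 3 + 5 = hour 8.
The practice exam needs all of flashcard drill (finishes hour 8); the problem set (finishes hour 3). That puts its earliest start at hour 8; it finishes at 8 + 4 = hour 12.
Note summarizing waits on the practice exam (finishes hour 12), so it starts at hour 12 and finishes at 12 + 4 = hour 16.
Final review cannot start until note summarizing (finishes hour 16); the practice exam (finishes hour 12); the problem set (finishes hour 3). The controlling bound is hour 16, so final review finishes at 16 + 3 = hour 19.
All tasks are finished once the last one completes. Finish times: The problem set at 3, Flashcard drill at 8, The practice exam at 12, Note summarizing at 16, Final review at 19. The latest is hour 19.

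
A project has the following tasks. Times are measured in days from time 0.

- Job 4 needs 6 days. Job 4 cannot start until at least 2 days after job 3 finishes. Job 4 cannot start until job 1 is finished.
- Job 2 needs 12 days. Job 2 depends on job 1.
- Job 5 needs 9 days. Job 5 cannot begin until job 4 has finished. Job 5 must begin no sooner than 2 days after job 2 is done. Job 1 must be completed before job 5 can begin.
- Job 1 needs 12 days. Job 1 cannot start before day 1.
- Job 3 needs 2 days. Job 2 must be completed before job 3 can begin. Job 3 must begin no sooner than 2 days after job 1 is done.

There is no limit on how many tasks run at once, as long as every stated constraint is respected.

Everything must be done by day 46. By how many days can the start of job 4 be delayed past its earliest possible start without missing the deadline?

2

Job 1 cannot begin until its own release at day 1. It runs from day 1 to 1 + 12 = day 13.
Job 2 waits on job 1 (finishes day 13), so it starts at day 13 and finishes at 13 + 12 = day 25.
For job 3: job 2 (finishes day 25); job 1 (finishes day 13, plus 2-day gap → day 15). Taking the maximum gives a start of day 25, and it finishes at 25 + 2 = day 27.
Job 4 has to wait for job 3 (finishes day 27, plus 2-day gap → day 29); job 1 (finishes day 13). The latest of these is day 29, so job 4 runs day 29 to 29 + 6 = day 35.

Working backward from the deadline:
Job 5 must finish by day 46; it takes 9 days, so it must start by 46 − 9 = day 37.
Job 4 feeds into job 5 (must start by day 37); so job 4 must finish by day 37 and therefore start by day 31.
So job 4 can start as early as day 29 and as late as day 31, giving 31 − 29 = 2 days of slack.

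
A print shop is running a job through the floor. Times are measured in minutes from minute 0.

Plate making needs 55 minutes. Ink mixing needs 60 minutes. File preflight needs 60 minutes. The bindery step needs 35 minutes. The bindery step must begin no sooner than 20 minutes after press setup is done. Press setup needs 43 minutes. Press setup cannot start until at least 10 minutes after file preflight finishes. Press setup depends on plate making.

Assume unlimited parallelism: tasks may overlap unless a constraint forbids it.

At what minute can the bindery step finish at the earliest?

168

Plate making can start immediately at minute 0; it finishes at minute 55.
Nothing blocks file preflight, so it runs from minute 0 to minute 60.
Press setup needs all of file preflight (finishes minute 60, plus 10-minute gap → minute 70); plate making (finishes minute 55). That puts its earliest start at minute 70; it finishes at 70 + 43 = minute 113.
The bindery step cannot begin until press setup (finishes minute 113, plus 20-minute gap → minute 133). It runs from minute 133 to 133 + 35 = minute 168.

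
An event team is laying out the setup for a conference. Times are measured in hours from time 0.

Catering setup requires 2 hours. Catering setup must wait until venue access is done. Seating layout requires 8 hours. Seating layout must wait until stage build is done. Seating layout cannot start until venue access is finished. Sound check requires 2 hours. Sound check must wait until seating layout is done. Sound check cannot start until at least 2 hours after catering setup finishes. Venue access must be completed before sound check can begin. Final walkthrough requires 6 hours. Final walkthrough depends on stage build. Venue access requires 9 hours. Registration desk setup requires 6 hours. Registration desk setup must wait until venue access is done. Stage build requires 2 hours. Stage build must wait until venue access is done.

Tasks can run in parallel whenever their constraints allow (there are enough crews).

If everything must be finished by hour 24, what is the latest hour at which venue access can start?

3

Nothing follows sound check; the deadline of hour 24 is its only limit. It must start by 24 − 2 = hour 22.
Seating layout has to be done before sound check (must start by hour 22). That means finishing by hour 22, i.e. starting by 22 − 8 = hour 14.
To finish by hour 24, final walkthrough (duration 6) must start no later than hour 18.
Stage build must finish in time for seating layout (must start by hour 14); final walkthrough (must start by hour 18). The tightest is hour 14, so stage build must start by 14 − 2 = hour 12.
Nothing follows registration desk setup; the deadline of hour 24 is its only limit. It must start by 24 − 6 = hour 18.
Catering setup must finish before sound check (must start by hour 22, minus 2-hour gap → hour 20). With a 2-hour duration, catering setup must start by 20 − 2 = hour 18.
Venue access must finish in time for stage build (must start by hour 12); seating layout (must start by hour 14); registration desk setup (must start by hour 18); catering setup (must start by hour 18); sound check (must start by hour 22). The tightest is hour 12, so venue access must start by 12 − 9 = hour 3.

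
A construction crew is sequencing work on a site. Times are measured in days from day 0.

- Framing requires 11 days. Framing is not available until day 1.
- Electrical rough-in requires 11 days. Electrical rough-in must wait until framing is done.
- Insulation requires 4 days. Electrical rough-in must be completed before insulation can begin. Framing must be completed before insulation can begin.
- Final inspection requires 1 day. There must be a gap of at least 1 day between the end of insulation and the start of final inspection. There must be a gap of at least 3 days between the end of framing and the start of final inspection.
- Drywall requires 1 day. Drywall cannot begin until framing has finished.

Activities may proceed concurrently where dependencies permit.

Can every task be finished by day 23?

No

After its own release at day 1, framing can start at day 1 and finishes at day 12.
After framing (finishes day 12), drywall can start at day 12 and finishes at day 13.
Electrical rough-in waits on framing (finishes day 12), so it starts at day 12 and finishes at 12 + 11 = day 23.
Insulation needs all of electrical rough-in (finishes day 23); framing (finishes day 12). That puts its earliest start at day 23; it finishes at 23 + 4 = day 27.
For final inspection: insulation (finishes day 27, plus 1-day gap → day 28); framing (finishes day 12, plus 3-day gap → day 15). Taking the maximum gives a start of day 28, and it finishes at 28 + 1 = day 29.
The earliest everything can be done is day 29, which is after the deadline of 23, so it is not possible.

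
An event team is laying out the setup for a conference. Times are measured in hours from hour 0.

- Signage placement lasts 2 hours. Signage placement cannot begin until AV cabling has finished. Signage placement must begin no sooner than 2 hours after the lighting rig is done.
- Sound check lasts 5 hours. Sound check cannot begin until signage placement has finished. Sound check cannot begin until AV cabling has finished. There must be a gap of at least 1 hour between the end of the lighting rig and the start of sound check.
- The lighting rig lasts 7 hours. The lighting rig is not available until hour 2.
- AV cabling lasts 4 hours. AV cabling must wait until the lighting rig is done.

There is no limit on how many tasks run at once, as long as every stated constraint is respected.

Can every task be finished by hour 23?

The lighting rig cannot begin until its own release at hour 2. It runs from hour 2 to 2 + 7 = hour 9.
After the lighting rig (finishes hour 9), AV cabling can start at hour 9 and finishes at hour 13.
Signage placement cannot start until AV cabling (finishes hour 13); the lighting rig (finishes hour 9, plus 2-hour gap → hour 11). The controlling bound is hour 13, so signage placement finishes at 13 + 2 = hour 15.
Sound check has to wait for signage placement (finishes hour 15); AV cabling (finishes hour 13); the lighting rig (finishes hour 9, plus 1-hour gap → hour 10). The latest of these is hour 15, so sound check runs hour 15 to 15 + 5 = hour 20.
Every task is finished by hour 20, which is no later than the deadline of 23, so the schedule is feasible.

Yes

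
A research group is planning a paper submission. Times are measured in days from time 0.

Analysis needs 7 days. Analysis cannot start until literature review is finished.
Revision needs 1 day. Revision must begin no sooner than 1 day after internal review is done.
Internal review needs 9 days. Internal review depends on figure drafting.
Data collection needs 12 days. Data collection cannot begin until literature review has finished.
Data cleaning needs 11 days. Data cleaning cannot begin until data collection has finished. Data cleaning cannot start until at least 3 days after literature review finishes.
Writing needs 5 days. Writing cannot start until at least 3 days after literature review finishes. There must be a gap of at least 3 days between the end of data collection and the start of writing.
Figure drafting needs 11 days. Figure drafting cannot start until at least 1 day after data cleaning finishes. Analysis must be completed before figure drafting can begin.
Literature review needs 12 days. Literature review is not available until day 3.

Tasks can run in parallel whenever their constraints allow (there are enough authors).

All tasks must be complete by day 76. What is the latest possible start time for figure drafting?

Revision must finish by day 76; it takes 1 day, so it must start by 76 − 1 = day 75.
Since revision (must start by day 75, minus 1-day gap → day 74) depends on it, internal review must finish by day 74. Backing off its 9-day duration gives a latest start of day 65.
Figure drafting feeds into internal review (must start by day 65); so figure drafting must finish by day 65 and therefore start by day 54.

54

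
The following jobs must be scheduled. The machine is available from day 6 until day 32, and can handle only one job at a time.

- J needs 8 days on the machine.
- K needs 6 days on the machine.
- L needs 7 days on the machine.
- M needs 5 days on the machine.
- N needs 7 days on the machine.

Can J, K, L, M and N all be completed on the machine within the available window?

The machine window is 32 − 6 = 26 days.
Running back to back, the jobs need 8 + 6 + 7 + 5 + 7 = 33 days on the machine.
Since 33 > 26, they cannot all fit.

No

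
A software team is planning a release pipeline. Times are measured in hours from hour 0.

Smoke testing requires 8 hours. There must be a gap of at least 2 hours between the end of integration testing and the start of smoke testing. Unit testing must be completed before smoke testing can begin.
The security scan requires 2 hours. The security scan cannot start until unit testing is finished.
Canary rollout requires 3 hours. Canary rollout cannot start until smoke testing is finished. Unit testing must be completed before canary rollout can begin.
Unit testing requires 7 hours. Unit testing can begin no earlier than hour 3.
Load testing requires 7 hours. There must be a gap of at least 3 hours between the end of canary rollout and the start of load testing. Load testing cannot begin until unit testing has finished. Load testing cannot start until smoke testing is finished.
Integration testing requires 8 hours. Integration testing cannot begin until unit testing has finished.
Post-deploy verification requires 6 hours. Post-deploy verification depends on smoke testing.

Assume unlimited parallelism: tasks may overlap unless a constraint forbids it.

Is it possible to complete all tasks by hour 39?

No

Unit testing cannot begin until its own release at hour 3. It runs from hour 3 to 3 + 7 = hour 10.
The security scan cannot begin until unit testing (finishes hour 10). It runs from hour 10 to 10 + 2 = hour 12.
Integration testing cannot begin until unit testing (finishes hour 10). It runs from hour 10 to 10 + 8 = hour 18.
For smoke testing: integration testing (finishes hour 18, plus 2-hour gap → hour 20); unit testing (finishes hour 10). Taking the maximum gives a start of hour 20, and it finishes at 20 + 8 = hour 28.
After smoke testing (finishes hour 28), post-deploy verification can start at hour 28 and finishes at hour 34.
Canary rollout needs all of smoke testing (finishes hour 28); unit testing (finishes hour 10). That puts its earliest start at hour 28; it finishes at 28 + 3 = hour 31.
Load testing has to wait for canary rollout (finishes hour 31, plus 3-hour gap → hour 34); unit testing (finishes hour 10); smoke testing (finishes hour 28). The latest of these is hour 34, so load testing runs hour 34 to 34 + 7 = hour 41.
The earliest everything can be done is hour 41, which is after the deadline of 39, so it is not possible.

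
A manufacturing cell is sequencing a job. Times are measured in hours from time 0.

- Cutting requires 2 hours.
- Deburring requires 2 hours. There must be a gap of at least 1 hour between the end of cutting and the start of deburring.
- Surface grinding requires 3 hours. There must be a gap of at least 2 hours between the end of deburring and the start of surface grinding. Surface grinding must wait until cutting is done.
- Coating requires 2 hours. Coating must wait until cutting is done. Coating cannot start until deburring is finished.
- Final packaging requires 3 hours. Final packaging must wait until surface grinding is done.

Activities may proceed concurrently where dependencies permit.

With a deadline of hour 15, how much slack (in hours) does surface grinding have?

Nothing blocks cutting, so it runs from hour 0 to hour 2.
Deburring waits on cutting (finishes hour 2, plus 1-hour gap → hour 3), so it starts at hour 3 and finishes at 3 + 2 = hour 5.
Surface grinding needs all of deburring (finishes hour 5, plus 2-hour gap → hour 7); cutting (finishes hour 2). That puts its earliest start at hour 7; it finishes at 7 + 3 = hour 10.

Working backward from the deadline:
Nothing follows final packaging; the deadline of hour 15 is its only limit. It must start by 15 − 3 = hour 12.
Surface grinding must finish before final packaging (must start by hour 12). With a 3-hour duration, surface grinding must start by 12 − 3 = hour 9.
So surface grinding can start as early as hour 7 and as late as hour 9, giving 9 − 7 = 2 hours of slack.

2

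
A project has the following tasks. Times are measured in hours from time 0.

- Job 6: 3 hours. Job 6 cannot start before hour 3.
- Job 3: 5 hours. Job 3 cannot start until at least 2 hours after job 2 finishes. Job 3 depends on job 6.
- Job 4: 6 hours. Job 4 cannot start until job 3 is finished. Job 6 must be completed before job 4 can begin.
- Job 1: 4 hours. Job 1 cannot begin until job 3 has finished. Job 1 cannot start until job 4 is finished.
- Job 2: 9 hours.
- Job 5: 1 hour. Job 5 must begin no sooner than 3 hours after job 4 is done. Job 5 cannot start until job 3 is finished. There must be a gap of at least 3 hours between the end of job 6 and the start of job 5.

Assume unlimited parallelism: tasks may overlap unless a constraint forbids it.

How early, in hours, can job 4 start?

16

After its own release at hour 3, job 6 can start at hour 3 and finishes at hour 6.
Job 2 has no prerequisites, so it starts at hour 0 and finishes at hour 9.
For job 3: job 2 (finishes hour 9, plus 2-hour gap → hour 11); job 6 (finishes hour 6). Taking the maximum gives a start of hour 11, and it finishes at 11 + 5 = hour 16.
Job 4 waits on job 3 (finishes hour 16); job 6 (finishes hour 6). The latest of these is hour 16, which is the earliest job 4 can start.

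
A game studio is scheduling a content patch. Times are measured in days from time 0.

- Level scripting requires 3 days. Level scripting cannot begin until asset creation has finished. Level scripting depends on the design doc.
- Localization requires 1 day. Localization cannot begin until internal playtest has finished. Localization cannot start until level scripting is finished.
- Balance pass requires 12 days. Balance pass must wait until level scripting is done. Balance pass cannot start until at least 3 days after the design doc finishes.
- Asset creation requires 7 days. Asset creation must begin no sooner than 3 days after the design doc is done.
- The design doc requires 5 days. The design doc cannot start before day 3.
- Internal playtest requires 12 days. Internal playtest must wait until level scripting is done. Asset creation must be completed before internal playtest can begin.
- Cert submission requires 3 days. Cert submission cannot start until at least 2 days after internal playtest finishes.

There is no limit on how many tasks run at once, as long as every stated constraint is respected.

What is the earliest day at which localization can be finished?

34

The design doc cannot begin until its own release at day 3. It runs from day 3 to 3 + 5 = day 8.
After the design doc (finishes day 8, plus 3-day gap → day 11), asset creation can start at day 11 and finishes at day 18.
Level scripting has to wait for asset creation (finishes day 18); the design doc (finishes day 8). The latest of these is day 18, so level scripting runs day 18 to 18 + 3 = day 21.
Internal playtest needs all of level scripting (finishes day 21); asset creation (finishes day 18). That puts its earliest start at day 21; it finishes at 21 + 12 = day 33.
Localization cannot start until internal playtest (finishes day 33); level scripting (finishes day 21). The controlling bound is day 33, so localization finishes at 33 + 1 = day 34.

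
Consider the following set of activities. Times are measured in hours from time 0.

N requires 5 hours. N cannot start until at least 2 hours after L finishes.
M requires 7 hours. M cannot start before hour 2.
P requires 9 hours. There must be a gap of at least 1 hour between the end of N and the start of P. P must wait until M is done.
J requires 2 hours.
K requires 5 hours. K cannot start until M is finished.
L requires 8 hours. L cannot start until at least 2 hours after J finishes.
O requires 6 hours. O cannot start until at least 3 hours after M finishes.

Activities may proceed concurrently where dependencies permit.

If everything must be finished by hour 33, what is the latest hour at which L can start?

Nothing follows P; the deadline of hour 33 is its only limit. It must start by 33 − 9 = hour 24.
Since P (must start by hour 24, minus 1-hour gap → hour 23) depends on it, N must finish by hour 23. Backing off its 5-hour duration gives a latest start of hour 18.
L has to be done before N (must start by hour 18, minus 2-hour gap → hour 16). That means finishing by hour 16, i.e. starting by 16 − 8 = hour 8.

8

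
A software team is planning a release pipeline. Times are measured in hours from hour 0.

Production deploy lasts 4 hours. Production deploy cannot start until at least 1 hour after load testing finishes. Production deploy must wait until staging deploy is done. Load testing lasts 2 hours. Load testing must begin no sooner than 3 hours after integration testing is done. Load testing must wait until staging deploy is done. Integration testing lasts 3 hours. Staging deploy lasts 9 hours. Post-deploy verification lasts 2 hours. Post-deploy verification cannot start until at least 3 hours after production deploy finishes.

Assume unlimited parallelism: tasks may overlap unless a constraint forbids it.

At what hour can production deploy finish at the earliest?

Staging deploy has no prerequisites, so it starts at hour 0 and finishes at hour 9.
Integration testing can start immediately at hour 0; it finishes at hour 3.
Load testing needs all of integration testing (finishes hour 3, plus 3-hour gap → hour 6); staging deploy (finishes hour 9). That puts its earliest start at hour 9; it finishes at 9 + 2 = hour 11.
Production deploy needs all of load testing (finishes hour 11, plus 1-hour gap → hour 12); staging deploy (finishes hour 9). That puts its earliest start at hour 12; it finishes at 12 + 4 = hour 16.

16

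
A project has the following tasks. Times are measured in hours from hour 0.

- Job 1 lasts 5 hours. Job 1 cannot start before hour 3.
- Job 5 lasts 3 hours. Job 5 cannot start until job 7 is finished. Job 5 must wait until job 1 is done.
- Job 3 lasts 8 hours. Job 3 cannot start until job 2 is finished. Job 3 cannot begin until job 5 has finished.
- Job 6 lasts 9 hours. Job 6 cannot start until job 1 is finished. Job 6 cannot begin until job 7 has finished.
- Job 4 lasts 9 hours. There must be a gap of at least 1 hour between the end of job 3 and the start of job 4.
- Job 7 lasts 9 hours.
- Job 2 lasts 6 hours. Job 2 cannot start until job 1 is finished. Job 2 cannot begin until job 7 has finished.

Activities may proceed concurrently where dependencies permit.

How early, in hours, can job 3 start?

Job 7 has no prerequisites, so it starts at hour 0 and finishes at hour 9.
Job 1 waits on its own release at hour 3, so it starts at hour 3 and finishes at 3 + 5 = hour 8.
Job 5 cannot start until job 7 (finishes hour 9); job 1 (finishes hour 8). The controlling bound is hour 9, so job 5 finishes at 9 + 3 = hour 12.
For job 2: job 1 (finishes hour 8); job 7 (finishes hour 9). Taking the maximum gives a start of hour 9, and it finishes at 9 + 6 = hour 15.
Job 3 waits on job 2 (finishes hour 15); job 5 (finishes hour 12). The latest of these is hour 15, which is the earliest job 3 can start.

15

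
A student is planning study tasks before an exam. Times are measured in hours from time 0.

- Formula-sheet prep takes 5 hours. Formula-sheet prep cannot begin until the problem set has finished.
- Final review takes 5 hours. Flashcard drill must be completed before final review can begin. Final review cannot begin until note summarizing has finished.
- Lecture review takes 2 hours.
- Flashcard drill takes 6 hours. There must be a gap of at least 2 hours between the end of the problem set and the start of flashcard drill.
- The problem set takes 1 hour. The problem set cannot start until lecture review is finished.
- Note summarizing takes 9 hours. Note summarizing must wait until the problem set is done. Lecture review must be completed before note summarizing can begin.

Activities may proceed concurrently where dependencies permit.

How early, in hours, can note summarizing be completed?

Nothing blocks lecture review, so it runs from hour 0 to hour 2.
The problem set waits on lecture review (finishes hour 2), so it starts at hour 2 and finishes at 2 + 1 = hour 3.
Note summarizing has to wait for the problem set (finishes hour 3); lecture review (finishes hour 2). The latest of these is hour 3, so note summarizing runs hour 3 to 3 + 9 = hour 12.

12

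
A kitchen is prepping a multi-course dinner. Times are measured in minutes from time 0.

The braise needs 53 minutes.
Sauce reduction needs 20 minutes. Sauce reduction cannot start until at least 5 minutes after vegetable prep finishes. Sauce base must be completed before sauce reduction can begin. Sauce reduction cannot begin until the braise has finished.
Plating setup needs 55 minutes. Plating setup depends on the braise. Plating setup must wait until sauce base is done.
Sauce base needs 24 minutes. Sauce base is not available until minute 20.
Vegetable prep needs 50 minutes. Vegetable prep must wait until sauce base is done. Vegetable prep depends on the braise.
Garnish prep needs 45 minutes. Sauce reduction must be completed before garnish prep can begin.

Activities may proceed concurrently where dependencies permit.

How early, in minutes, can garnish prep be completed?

Nothing blocks the braise, so it runs from minute 0 to minute 53.
After its own release at minute 20, sauce base can start at minute 20 and finishes at minute 44.
Vegetable prep cannot start until sauce base (finishes minute 44); the braise (finishes minute 53). The controlling bound is minute 53, so vegetable prep finishes at 53 + 50 = minute 103.
Sauce reduction needs all of vegetable prep (finishes minute 103, plus 5-minute gap → minute 108); sauce base (finishes minute 44); the braise (finishes minute 53). That puts its earliest start at minute 108; it finishes at 108 + 20 = minute 128.
After sauce reduction (finishes minute 128), garnish prep can start at minute 128 and finishes at minute 173.

173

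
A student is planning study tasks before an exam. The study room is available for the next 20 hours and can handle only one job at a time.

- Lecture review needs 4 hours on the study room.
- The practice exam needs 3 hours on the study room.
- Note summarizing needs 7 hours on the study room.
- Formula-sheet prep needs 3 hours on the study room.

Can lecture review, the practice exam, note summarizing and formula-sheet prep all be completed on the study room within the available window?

Running back to back, the jobs need 4 + 3 + 7 + 3 = 17 hours on the study room.
Since 17 ≤ 20, they fit within the window.

Yes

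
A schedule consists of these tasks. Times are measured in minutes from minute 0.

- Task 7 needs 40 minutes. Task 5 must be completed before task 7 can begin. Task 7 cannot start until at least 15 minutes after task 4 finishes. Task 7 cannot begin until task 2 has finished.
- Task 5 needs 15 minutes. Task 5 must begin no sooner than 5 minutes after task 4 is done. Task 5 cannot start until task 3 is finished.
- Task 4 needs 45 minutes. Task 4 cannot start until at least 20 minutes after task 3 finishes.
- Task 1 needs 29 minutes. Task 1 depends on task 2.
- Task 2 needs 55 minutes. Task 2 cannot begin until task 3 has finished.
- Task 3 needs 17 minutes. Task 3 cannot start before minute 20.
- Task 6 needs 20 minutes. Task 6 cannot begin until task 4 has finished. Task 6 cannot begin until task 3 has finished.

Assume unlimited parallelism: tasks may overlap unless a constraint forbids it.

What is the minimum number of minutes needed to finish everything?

162

Task 3 cannot begin until its own release at minute 20. It runs from minute 20 to 20 + 17 = minute 37.
After task 3 (finishes minute 37, plus 20-minute gap → minute 57), task 4 can start at minute 57 and finishes at minute 102.
Task 6 has to wait for task 4 (finishes minute 102); task 3 (finishes minute 37). The latest of these is minute 102, so task 6 runs minute 102 to 102 + 20 = minute 122.
Task 5 has to wait for task 4 (finishes minute 102, plus 5-minute gap → minute 107); task 3 (finishes minute 37). The latest of these is minute 107, so task 5 runs minute 107 to 107 + 15 = minute 122.
Task 2 cannot begin until task 3 (finishes minute 37). It runs from minute 37 to 37 + 55 = minute 92.
Task 7 has to wait for task 5 (finishes minute 122); task 4 (finishes minute 102, plus 15-minute gap → minute 117); task 2 (finishes minute 92). The latest of these is minute 122, so task 7 runs minute 122 to 122 + 40 = minute 162.
After task 2 (finishes minute 92), task 1 can start at minute 92 and finishes at minute 121.
All tasks are finished once the last one completes. Finish times: Task 1 at 121, Task 2 at 92, Task 3 at 37, Task 4 at 102, Task 5 at 122, Task 6 at 122, Task 7 at 162. The latest is minute 162.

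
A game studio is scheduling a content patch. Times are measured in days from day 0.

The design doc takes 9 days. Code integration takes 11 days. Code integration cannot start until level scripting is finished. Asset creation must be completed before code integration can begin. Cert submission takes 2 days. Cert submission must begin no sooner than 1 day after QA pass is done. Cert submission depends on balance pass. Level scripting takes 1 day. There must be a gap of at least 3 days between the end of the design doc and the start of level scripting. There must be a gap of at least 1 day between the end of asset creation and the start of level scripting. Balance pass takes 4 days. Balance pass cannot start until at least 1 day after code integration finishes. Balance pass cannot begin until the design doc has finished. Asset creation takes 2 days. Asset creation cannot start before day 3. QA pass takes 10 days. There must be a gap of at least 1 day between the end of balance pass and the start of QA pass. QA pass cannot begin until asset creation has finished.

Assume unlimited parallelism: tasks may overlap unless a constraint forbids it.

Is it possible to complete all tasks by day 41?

No

Asset creation cannot begin until its own release at day 3. It runs from day 3 to 3 + 2 = day 5.
Nothing blocks the design doc, so it runs from day 0 to day 9.
Level scripting needs all of the design doc (finishes day 9, plus 3-day gap → day 12); asset creation (finishes day 5, plus 1-day gap → day 6). That puts its earliest start at day 12; it finishes at 12 + 1 = day 13.
Code integration cannot start until level scripting (finishes day 13); asset creation (finishes day 5). The controlling bound is day 13, so code integration finishes at 13 + 11 = day 24.
For balance pass: code integration (finishes day 24, plus 1-day gap → day 25); the design doc (finishes day 9). Taking the maximum gives a start of day 25, and it finishes at 25 + 4 = day 29.
QA pass has to wait for balance pass (finishes day 29, plus 1-day gap → day 30); asset creation (finishes day 5). The latest of these is day 30, so QA pass runs day 30 to 30 + 10 = day 40.
Cert submission cannot start until QA pass (finishes day 40, plus 1-day gap → day 41); balance pass (finishes day 29). The controlling bound is day 41, so cert submission finishes at 41 + 2 = day 43.
The earliest everything can be done is day 43, which is after the deadline of 41, so it is not possible.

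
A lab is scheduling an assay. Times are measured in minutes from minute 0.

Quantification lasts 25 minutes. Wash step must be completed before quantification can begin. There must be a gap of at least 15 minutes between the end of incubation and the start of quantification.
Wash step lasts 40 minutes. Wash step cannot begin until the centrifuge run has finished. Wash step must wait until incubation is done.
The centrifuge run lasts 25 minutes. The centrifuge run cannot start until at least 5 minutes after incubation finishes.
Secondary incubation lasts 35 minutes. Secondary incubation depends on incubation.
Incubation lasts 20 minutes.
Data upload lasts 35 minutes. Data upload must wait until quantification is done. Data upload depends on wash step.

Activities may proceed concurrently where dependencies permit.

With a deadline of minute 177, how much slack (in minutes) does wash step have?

27

Nothing blocks incubation, so it runs from minute 0 to minute 20.
The centrifuge run waits on incubation (finishes minute 20, plus 5-minute gap → minute 25), so it starts at minute 25 and finishes at 25 + 25 = minute 50.
For wash step: the centrifuge run (finishes minute 50); incubation (finishes minute 20). Taking the maximum gives a start of minute 50, and it finishes at 50 + 40 = minute 90.

Working backward from the deadline:
Nothing follows data upload; the deadline of minute 177 is its only limit. It must start by 177 − 35 = minute 142.
Since data upload (must start by minute 142) depends on it, quantification must finish by minute 142. Backing off its 25-minute duration gives a latest start of minute 117.
For wash step: quantification (must start by minute 117); data upload (must start by minute 142). The most restrictive is minute 117; with a 40-minute duration, wash step must start by minute 77.
So wash step can start as early as minute 50 and as late as minute 77, giving 77 − 50 = 27 minutes of slack.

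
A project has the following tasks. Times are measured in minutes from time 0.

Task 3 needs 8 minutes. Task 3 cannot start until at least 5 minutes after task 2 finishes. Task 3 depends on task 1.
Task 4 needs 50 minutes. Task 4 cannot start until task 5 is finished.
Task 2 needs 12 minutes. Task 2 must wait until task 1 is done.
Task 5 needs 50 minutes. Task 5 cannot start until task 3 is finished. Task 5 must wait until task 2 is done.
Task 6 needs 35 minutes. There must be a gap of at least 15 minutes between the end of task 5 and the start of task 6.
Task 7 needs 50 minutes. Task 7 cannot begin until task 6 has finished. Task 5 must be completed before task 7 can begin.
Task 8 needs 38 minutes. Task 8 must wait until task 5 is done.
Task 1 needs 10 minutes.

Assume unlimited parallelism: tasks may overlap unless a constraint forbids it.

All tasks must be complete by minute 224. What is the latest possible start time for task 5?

74

Task 4 must finish by minute 224; it takes 50 minutes, so it must start by 224 − 50 = minute 174.
Task 7 must finish by minute 224; it takes 50 minutes, so it must start by 224 − 50 = minute 174.
Task 6 has to be done before task 7 (must start by minute 174). That means finishing by minute 174, i.e. starting by 174 − 35 = minute 139.
To finish by minute 224, task 8 (duration 38) must start no later than minute 186.
For task 5: task 4 (must start by minute 174); task 6 (must start by minute 139, minus 15-minute gap → minute 124); task 7 (must start by minute 174); task 8 (must start by minute 186). The most restrictive is minute 124; with a 50-minute duration, task 5 must start by minute 74.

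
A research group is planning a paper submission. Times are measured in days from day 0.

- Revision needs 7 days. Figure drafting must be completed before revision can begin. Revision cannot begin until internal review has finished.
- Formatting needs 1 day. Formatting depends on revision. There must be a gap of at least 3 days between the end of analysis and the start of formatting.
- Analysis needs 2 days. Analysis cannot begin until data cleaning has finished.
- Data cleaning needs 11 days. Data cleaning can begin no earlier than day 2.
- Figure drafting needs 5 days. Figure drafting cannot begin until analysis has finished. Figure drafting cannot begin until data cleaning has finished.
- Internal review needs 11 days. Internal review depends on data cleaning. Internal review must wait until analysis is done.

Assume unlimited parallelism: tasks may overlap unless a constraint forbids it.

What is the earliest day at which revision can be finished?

33

After its own release at day 2, data cleaning can start at day 2 and finishes at day 13.
After data cleaning (finishes day 13), analysis can start at day 13 and finishes at day 15.
Internal review needs all of data cleaning (finishes day 13); analysis (finishes day 15). That puts its earliest start at day 15; it finishes at 15 + 11 = day 26.
Figure drafting cannot start until analysis (finishes day 15); data cleaning (finishes day 13). The controlling bound is day 15, so figure drafting finishes at 15 + 5 = day 20.
Revision needs all of figure drafting (finishes day 20); internal review (finishes day 26). That puts its earliest start at day 26; it finishes at 26 + 7 = day 33.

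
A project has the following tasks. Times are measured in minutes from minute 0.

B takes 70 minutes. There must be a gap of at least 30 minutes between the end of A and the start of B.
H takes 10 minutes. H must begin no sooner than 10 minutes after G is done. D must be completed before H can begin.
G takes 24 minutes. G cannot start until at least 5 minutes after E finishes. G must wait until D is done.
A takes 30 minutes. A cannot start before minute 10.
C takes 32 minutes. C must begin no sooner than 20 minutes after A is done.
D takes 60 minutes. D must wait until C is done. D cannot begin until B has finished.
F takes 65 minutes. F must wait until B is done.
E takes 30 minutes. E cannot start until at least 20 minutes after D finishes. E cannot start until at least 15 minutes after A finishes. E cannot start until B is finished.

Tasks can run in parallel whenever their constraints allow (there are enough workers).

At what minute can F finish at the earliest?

205

A waits on its own release at minute 10, so it starts at minute 10 and finishes at 10 + 30 = minute 40.
After A (finishes minute 40, plus 30-minute gap → minute 70), B can start at minute 70 and finishes at minute 140.
F cannot begin until B (finishes minute 140). It runs from minute 140 to 140 + 65 = minute 205.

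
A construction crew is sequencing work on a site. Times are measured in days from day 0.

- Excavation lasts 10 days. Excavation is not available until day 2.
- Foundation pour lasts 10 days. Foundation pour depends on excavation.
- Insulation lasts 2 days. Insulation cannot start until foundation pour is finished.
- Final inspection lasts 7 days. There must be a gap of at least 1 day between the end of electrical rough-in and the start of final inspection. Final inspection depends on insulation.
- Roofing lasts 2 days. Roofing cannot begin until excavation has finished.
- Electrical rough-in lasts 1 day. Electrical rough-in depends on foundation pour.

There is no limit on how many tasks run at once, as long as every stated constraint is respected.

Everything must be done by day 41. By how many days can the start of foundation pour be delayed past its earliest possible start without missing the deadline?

Excavation waits on its own release at day 2, so it starts at day 2 and finishes at 2 + 10 = day 12.
Foundation pour waits on excavation (finishes day 12), so it starts at day 12 and finishes at 12 + 10 = day 22.

Working backward from the deadline:
To finish by day 41, final inspection (duration 7) must start no later than day 34.
Electrical rough-in feeds into final inspection (must start by day 34, minus 1-day gap → day 33); so electrical rough-in must finish by day 33 and therefore start by day 32.
Insulation has to be done before final inspection (must start by day 34). That means finishing by day 34, i.e. starting by 34 − 2 = day 32.
Foundation pour must finish in time for electrical rough-in (must start by day 32); insulation (must start by day 32). The tightest is day 32, so foundation pour must start by 32 − 10 = day 22.
So foundation pour can start as early as day 12 and as late as day 22, giving 22 − 12 = 10 days of slack.

10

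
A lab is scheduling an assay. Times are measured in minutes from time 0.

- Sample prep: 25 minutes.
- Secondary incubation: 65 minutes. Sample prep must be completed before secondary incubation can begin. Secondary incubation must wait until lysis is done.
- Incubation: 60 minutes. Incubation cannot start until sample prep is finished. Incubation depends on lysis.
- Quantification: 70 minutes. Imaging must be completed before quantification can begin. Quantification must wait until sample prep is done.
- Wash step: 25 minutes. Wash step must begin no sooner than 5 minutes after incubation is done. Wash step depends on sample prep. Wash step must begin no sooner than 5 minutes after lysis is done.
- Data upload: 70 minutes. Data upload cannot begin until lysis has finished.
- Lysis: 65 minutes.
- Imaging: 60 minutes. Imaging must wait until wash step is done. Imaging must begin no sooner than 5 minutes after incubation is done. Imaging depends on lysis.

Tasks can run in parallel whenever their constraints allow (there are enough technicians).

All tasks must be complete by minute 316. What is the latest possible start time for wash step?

Nothing follows quantification; the deadline of minute 316 is its only limit. It must start by 316 − 70 = minute 246.
Imaging feeds into quantification (must start by minute 246); so imaging must finish by minute 246 and therefore start by minute 186.
Wash step has to be done before imaging (must start by minute 186). That means finishing by minute 186, i.e. starting by 186 − 25 = minute 161.

161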